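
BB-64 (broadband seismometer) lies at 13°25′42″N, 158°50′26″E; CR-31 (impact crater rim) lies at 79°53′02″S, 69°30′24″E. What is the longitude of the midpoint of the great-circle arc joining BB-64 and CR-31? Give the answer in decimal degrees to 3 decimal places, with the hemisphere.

148.626°E

BB-64: φ = +13.42833°, λ = +158.84056°
CR-31: φ = -79.88389°, λ = +69.50667°
Bx = cos φ₂ cos Δλ = 0.002042,  By = cos φ₂ sin Δλ = -0.175632
φₘ = atan2(sin φ₁ + sin φ₂, √((cos φ₁ + Bx)² + By²)) = -37.21725°
λₘ = λ₁ + atan2(By, cos φ₁ + Bx) = 148.62604°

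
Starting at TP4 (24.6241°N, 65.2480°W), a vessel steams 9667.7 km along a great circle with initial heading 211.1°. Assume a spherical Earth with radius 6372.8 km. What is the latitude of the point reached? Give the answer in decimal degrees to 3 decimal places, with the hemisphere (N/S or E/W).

δ = d/R = 9667.7/6372.8 = 1.517025 rad
φ₂ = arcsin(sin φ₁ cos δ + cos φ₁ sin δ cos θ)
   = arcsin(0.41666·0.05374 + 0.90906·0.99855·-0.85627) = -49.01492°
λ₂ = λ₁ + atan2(sin θ sin δ cos φ₁, cos δ − sin φ₁ sin φ₂) = -117.10068°

49.015°S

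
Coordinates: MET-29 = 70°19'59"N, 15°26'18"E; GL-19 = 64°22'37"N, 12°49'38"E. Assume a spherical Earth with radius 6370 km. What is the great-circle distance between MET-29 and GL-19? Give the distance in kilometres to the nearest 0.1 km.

671.4 km

MET-29: φ = +70.33306°, λ = +15.43833°
GL-19: φ = +64.37694°, λ = +12.82722°
Δφ = -5.9561°,  Δλ = -2.6111°
a = sin²(Δφ/2) + cos φ₁ cos φ₂ sin²(Δλ/2) = 0.002775
c = 2·arcsin(√a) = 0.105400 rad = 6.0390°
d = R·c = 6370 × 0.105400 = 671.4 km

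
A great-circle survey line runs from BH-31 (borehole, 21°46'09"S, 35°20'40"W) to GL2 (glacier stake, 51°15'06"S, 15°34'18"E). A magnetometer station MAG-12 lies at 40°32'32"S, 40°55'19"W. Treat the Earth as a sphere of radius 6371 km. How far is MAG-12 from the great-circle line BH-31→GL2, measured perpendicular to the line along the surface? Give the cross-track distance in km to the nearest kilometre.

1705 km

BH-31: φ = -21.76917°, λ = -35.34444°
GL2: φ = -51.25167°, λ = +15.57167°
MAG-12: φ = -40.54222°, λ = -40.92194°
δ₁₃ = central angle BH-31→MAG-12 = 0.337880 rad  (haversine)
θ₁₃ = bearing BH-31→MAG-12 = 192.874°,  θ₁₂ = bearing BH-31→GL2 = 139.948°
dₓₜ = R·arcsin(sin δ₁₃ · sin(θ₁₃ − θ₁₂)) = 6371·arcsin(0.33149·sin(52.926°)) = 1705.291 km
|dₓₜ| = 1705.291 km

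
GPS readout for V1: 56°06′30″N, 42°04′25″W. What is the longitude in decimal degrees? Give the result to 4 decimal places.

42.0736°W

42° + 4′/60 + 25″/3600 = 42 + 0.06667 + 0.00694 = 42.0736°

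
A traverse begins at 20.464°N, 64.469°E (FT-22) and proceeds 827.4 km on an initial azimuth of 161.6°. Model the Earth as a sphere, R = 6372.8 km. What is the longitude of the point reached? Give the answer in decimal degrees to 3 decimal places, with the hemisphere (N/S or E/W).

δ = d/R = 827.4/6372.8 = 0.129833 rad
φ₂ = arcsin(sin φ₁ cos δ + cos φ₁ sin δ cos θ)
   = arcsin(0.34962·0.99158 + 0.93689·0.12947·-0.94888) = 13.39007°
λ₂ = λ₁ + atan2(sin θ sin δ cos φ₁, cos δ − sin φ₁ sin φ₂) = 66.87662°

66.877°E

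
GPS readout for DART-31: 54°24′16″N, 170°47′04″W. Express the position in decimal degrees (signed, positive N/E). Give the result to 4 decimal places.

lat: 54.4044° N → +54.4044°
lon: 170.7844° W → -170.7844°

+54.4044°, -170.7844°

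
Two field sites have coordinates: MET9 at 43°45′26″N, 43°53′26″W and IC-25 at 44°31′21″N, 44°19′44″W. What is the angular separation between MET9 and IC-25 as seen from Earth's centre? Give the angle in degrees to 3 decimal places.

0.827°

MET9: φ = +43.75722°, λ = -43.89056°
IC-25: φ = +44.52250°, λ = -44.32889°
Δφ = 0.7653°,  Δλ = -0.4383°
a = sin²(Δφ/2) + cos φ₁ cos φ₂ sin²(Δλ/2) = 0.000052
c = 2·arcsin(√a) = 0.014441 rad = 0.8274°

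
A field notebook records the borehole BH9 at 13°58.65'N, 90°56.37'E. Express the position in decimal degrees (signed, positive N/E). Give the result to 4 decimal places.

+13.9775°, +90.9395°

lat: 13.9775° N → +13.9775°
lon: 90.9395° E → +90.9395°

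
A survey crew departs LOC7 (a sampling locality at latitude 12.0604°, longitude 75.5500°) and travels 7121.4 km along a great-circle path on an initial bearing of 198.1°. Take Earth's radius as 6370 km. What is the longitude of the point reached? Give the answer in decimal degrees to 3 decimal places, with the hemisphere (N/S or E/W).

50.817°E

δ = d/R = 7121.4/6370 = 1.117959 rad
φ₂ = arcsin(sin φ₁ cos δ + cos φ₁ sin δ cos θ)
   = arcsin(0.20894·0.43752 + 0.97793·0.89921·-0.95052) = -48.11026°
λ₂ = λ₁ + atan2(sin θ sin δ cos φ₁, cos δ − sin φ₁ sin φ₂) = 50.81660°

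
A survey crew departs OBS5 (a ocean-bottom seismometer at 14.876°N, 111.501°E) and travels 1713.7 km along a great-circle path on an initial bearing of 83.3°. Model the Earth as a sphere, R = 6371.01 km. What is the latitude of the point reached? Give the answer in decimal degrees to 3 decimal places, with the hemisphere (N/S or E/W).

16.109°N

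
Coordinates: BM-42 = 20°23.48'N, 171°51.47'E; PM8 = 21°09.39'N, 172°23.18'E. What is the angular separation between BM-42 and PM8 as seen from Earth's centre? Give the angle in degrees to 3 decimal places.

0.911°

BM-42: φ = +20.39133°, λ = +171.85783°
PM8: φ = +21.15650°, λ = +172.38633°
Δφ = 0.7652°,  Δλ = 0.5285°
a = sin²(Δφ/2) + cos φ₁ cos φ₂ sin²(Δλ/2) = 0.000063
c = 2·arcsin(√a) = 0.015897 rad = 0.9109°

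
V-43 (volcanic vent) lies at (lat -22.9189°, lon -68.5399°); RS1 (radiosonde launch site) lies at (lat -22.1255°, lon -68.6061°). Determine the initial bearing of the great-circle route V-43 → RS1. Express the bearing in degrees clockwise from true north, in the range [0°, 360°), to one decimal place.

355.6°

Δλ = -0.0662°
y = sin Δλ · cos φ₂ = -0.001070
x = cos φ₁ sin φ₂ − sin φ₁ cos φ₂ cos Δλ = 0.013847
θ = atan2(y, x) = -4.4201° → 355.5799° (mod 360°)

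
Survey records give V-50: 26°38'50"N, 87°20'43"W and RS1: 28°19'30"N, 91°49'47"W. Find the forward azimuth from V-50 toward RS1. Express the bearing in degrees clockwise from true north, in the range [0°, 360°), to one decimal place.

293.9°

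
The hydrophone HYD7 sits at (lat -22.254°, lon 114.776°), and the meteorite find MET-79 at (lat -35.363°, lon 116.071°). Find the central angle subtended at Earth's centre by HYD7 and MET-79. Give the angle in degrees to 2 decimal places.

13.16°

Δφ = -13.1090°,  Δλ = 1.2950°
a = sin²(Δφ/2) + cos φ₁ cos φ₂ sin²(Δλ/2) = 0.013126
c = 2·arcsin(√a) = 0.229644 rad = 13.1576°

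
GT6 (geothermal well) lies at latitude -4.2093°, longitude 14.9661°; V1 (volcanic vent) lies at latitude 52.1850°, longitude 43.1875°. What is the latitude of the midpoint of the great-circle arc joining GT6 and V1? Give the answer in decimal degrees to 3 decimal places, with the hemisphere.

Bx = cos φ₂ cos Δλ = 0.540231,  By = cos φ₂ sin Δλ = 0.289929
φₘ = atan2(sin φ₁ + sin φ₂, √((cos φ₁ + Bx)² + By²)) = 24.60759°
λₘ = λ₁ + atan2(By, cos φ₁ + Bx) = 25.64484°

24.608°N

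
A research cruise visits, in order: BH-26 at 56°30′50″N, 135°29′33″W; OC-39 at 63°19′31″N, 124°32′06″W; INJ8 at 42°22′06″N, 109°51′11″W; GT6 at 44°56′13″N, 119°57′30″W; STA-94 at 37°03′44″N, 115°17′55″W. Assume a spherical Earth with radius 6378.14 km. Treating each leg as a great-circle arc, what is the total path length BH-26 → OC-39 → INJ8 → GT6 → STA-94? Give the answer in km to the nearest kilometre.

5312 km

BH-26: φ = +56.51389°, λ = -135.49250°
OC-39: φ = +63.32528°, λ = -124.53500°
INJ8: φ = +42.36833°, λ = -109.85306°
GT6: φ = +44.93694°, λ = -119.95833°
STA-94: φ = +37.06222°, λ = -115.29861°
BH-26→OC-39: c = 0.152290 rad, d = 971.33 km
OC-39→INJ8: c = 0.394941 rad, d = 2518.99 km
INJ8→GT6: c = 0.135144 rad, d = 861.97 km
GT6→STA-94: c = 0.150455 rad, d = 959.63 km
Total = 971.33 + 2518.99 + 861.97 + 959.63 = 5311.91 km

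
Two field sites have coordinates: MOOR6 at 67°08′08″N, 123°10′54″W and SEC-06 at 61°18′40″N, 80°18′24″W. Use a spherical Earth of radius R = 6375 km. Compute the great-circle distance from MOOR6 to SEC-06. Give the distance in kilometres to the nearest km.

MOOR6: φ = +67.13556°, λ = -123.18167°
SEC-06: φ = +61.31111°, λ = -80.30667°
Δφ = -5.8244°,  Δλ = 42.8750°
a = sin²(Δφ/2) + cos φ₁ cos φ₂ sin²(Δλ/2) = 0.027497
c = 2·arcsin(√a) = 0.333186 rad = 19.0901°
d = R·c = 6375 × 0.333186 = 2124.1 km

2124 km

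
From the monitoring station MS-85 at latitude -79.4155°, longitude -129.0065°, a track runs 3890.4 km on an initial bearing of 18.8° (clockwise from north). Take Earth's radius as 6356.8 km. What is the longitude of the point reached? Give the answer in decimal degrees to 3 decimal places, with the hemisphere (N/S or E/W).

113.881°W

δ = d/R = 3890.4/6356.8 = 0.612006 rad
φ₂ = arcsin(sin φ₁ cos δ + cos φ₁ sin δ cos θ)
   = arcsin(-0.98299·0.81850 + 0.18369·0.57451·0.94665) = -44.80300°
λ₂ = λ₁ + atan2(sin θ sin δ cos φ₁, cos δ − sin φ₁ sin φ₂) = -113.88071°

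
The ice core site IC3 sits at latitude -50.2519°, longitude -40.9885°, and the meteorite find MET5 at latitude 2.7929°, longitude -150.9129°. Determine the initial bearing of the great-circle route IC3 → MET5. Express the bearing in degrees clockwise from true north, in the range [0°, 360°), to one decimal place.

256.2°

Δλ = -109.9244°
y = sin Δλ · cos φ₂ = -0.939026
x = cos φ₁ sin φ₂ − sin φ₁ cos φ₂ cos Δλ = -0.230546
θ = atan2(y, x) = -103.7942° → 256.2058° (mod 360°)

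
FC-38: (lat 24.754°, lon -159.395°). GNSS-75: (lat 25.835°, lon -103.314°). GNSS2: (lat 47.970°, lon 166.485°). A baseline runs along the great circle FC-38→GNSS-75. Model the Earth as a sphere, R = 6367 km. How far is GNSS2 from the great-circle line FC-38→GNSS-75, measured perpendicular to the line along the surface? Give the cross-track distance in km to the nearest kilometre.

3481 km

δ₁₃ = central angle FC-38→GNSS2 = 0.619159 rad  (haversine)
θ₁₃ = bearing FC-38→GNSS2 = 319.676°,  θ₁₂ = bearing FC-38→GNSS-75 = 76.057°
dₓₜ = R·arcsin(sin δ₁₃ · sin(θ₁₃ − θ₁₂)) = 6367·arcsin(0.58035·sin(243.619°)) = -3481.147 km
|dₓₜ| = 3481.147 km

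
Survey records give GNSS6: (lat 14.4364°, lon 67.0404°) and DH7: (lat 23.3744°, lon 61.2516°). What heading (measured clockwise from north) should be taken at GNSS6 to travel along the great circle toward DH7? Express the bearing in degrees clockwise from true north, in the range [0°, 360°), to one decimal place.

329.4°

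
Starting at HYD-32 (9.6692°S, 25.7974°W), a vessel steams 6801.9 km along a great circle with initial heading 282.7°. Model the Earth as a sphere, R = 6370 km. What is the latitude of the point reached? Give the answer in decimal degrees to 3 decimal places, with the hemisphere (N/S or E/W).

δ = d/R = 6801.9/6370 = 1.067802 rad
φ₂ = arcsin(sin φ₁ cos δ + cos φ₁ sin δ cos θ)
   = arcsin(-0.16796·0.48205 + 0.98579·0.87614·0.21985) = 6.25280°
λ₂ = λ₁ + atan2(sin θ sin δ cos φ₁, cos δ − sin φ₁ sin φ₂) = -85.09411°

6.253°N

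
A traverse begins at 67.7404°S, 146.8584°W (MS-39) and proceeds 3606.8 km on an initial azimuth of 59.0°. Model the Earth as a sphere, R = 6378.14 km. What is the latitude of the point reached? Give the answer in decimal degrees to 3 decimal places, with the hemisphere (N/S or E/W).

42.599°S

δ = d/R = 3606.8/6378.14 = 0.565494 rad
φ₂ = arcsin(sin φ₁ cos δ + cos φ₁ sin δ cos θ)
   = arcsin(-0.92548·0.84432 + 0.37880·0.53583·0.51504) = -42.59894°
λ₂ = λ₁ + atan2(sin θ sin δ cos φ₁, cos δ − sin φ₁ sin φ₂) = -108.25295°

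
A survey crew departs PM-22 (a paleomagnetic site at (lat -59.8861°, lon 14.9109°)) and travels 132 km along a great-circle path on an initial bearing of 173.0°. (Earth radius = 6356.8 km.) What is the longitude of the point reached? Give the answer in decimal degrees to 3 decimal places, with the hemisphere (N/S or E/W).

δ = d/R = 132/6356.8 = 0.020765 rad
φ₂ = arcsin(sin φ₁ cos δ + cos φ₁ sin δ cos θ)
   = arcsin(-0.86503·0.99978 + 0.50172·0.02076·-0.99255) = -61.06666°
λ₂ = λ₁ + atan2(sin θ sin δ cos φ₁, cos δ − sin φ₁ sin φ₂) = 15.21058°

15.211°E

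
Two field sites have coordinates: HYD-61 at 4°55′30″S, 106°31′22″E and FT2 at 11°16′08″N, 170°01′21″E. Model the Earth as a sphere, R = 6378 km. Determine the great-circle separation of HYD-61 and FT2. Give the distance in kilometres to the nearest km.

HYD-61: φ = -4.92500°, λ = +106.52278°
FT2: φ = +11.26889°, λ = +170.02250°
Δφ = 16.1939°,  Δλ = 63.4997°
a = sin²(Δφ/2) + cos φ₁ cos φ₂ sin²(Δλ/2) = 0.290396
c = 2·arcsin(√a) = 1.138224 rad = 65.2154°
d = R·c = 6378 × 1.138224 = 7259.6 km

7260 km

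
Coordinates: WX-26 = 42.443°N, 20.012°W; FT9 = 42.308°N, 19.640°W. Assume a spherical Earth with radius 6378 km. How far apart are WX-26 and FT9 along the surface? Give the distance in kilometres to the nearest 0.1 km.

34.1 km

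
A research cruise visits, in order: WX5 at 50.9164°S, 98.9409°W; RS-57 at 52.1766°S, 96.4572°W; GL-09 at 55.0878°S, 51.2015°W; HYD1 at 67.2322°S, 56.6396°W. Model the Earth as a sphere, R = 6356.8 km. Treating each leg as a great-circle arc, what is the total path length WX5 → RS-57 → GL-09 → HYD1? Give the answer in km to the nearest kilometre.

4540 km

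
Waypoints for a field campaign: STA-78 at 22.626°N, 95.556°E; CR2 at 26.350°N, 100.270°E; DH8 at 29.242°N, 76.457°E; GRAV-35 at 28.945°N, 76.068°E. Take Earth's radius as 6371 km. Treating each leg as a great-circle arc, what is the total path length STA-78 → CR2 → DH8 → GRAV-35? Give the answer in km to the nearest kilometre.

3042 km

STA-78→CR2: c = 0.099131 rad, d = 631.56 km
CR2→DH8: c = 0.370459 rad, d = 2360.19 km
DH8→GRAV-35: c = 0.007878 rad, d = 50.19 km
Total = 631.56 + 2360.19 + 50.19 = 3041.94 km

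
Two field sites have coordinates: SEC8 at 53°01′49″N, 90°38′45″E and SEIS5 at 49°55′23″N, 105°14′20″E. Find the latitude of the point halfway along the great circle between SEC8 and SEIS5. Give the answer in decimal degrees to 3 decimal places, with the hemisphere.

51.703°N

SEC8: φ = +53.03028°, λ = +90.64583°
SEIS5: φ = +49.92306°, λ = +105.23889°
Bx = cos φ₂ cos Δλ = 0.623046,  By = cos φ₂ sin Δλ = 0.162211
φₘ = atan2(sin φ₁ + sin φ₂, √((cos φ₁ + Bx)² + By²)) = 51.70320°
λₘ = λ₁ + atan2(By, cos φ₁ + Bx) = 98.19230°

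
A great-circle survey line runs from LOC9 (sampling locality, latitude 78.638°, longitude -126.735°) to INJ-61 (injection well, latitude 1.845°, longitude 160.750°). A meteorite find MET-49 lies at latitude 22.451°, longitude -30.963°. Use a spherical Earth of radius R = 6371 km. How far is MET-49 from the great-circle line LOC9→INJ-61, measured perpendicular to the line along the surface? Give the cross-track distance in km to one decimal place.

δ₁₃ = central angle LOC9→MET-49 = 1.206708 rad  (haversine)
θ₁₃ = bearing LOC9→MET-49 = 79.745°,  θ₁₂ = bearing LOC9→INJ-61 = 253.186°
dₓₜ = R·arcsin(sin δ₁₃ · sin(θ₁₃ − θ₁₂)) = 6371·arcsin(0.93445·sin(-173.441°)) = -681.312 km
|dₓₜ| = 681.312 km

681.3 km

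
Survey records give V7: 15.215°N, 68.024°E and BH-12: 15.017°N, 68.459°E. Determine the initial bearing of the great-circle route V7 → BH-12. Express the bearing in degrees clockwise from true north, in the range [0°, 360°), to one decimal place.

115.2°

Δλ = 0.4350°
y = sin Δλ · cos φ₂ = 0.007333
x = cos φ₁ sin φ₂ − sin φ₁ cos φ₂ cos Δλ = -0.003448
θ = atan2(y, x) = 115.1864° → 115.1864° (mod 360°)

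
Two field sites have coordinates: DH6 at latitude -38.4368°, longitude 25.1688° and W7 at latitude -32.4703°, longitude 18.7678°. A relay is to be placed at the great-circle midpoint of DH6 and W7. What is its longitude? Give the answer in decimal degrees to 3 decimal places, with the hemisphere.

Bx = cos φ₂ cos Δλ = 0.838410,  By = cos φ₂ sin Δλ = -0.094058
φₘ = atan2(sin φ₁ + sin φ₂, √((cos φ₁ + Bx)² + By²)) = -35.49576°
λₘ = λ₁ + atan2(By, cos φ₁ + Bx) = 21.84941°

21.849°E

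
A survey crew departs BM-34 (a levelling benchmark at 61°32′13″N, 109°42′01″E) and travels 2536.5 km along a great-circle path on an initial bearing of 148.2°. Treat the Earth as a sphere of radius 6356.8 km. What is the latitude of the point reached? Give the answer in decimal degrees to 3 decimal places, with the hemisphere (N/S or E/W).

BM-34: φ = +61.53694°, λ = +109.70028°
δ = d/R = 2536.5/6356.8 = 0.399022 rad
φ₂ = arcsin(sin φ₁ cos δ + cos φ₁ sin δ cos θ)
   = arcsin(0.87912·0.92144 + 0.47659·0.38852·-0.84989) = 40.74491°
λ₂ = λ₁ + atan2(sin θ sin δ cos φ₁, cos δ − sin φ₁ sin φ₂) = 125.37814°

40.745°N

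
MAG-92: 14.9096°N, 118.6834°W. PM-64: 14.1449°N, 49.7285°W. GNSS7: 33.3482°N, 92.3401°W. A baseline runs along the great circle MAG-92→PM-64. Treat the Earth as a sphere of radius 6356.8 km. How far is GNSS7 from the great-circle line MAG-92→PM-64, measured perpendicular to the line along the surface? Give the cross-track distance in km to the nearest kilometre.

δ₁₃ = central angle MAG-92→GNSS7 = 0.525976 rad  (haversine)
θ₁₃ = bearing MAG-92→GNSS7 = 47.589°,  θ₁₂ = bearing MAG-92→PM-64 = 80.802°
dₓₜ = R·arcsin(sin δ₁₃ · sin(θ₁₃ − θ₁₂)) = 6356.8·arcsin(0.50206·sin(-33.212°)) = -1770.929 km
|dₓₜ| = 1770.929 km

1771 km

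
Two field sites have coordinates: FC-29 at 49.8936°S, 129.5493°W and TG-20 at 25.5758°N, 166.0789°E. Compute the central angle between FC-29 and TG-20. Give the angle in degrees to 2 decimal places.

94.52°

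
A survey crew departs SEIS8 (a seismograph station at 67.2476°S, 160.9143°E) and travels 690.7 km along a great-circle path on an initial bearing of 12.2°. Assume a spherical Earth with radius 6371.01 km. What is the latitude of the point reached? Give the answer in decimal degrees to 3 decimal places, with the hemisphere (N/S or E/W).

61.148°S

δ = d/R = 690.7/6371.01 = 0.108413 rad
φ₂ = arcsin(sin φ₁ cos δ + cos φ₁ sin δ cos θ)
   = arcsin(-0.92218·0.99413 + 0.38675·0.10820·0.97742) = -61.14801°
λ₂ = λ₁ + atan2(sin θ sin δ cos φ₁, cos δ − sin φ₁ sin φ₂) = 163.63027°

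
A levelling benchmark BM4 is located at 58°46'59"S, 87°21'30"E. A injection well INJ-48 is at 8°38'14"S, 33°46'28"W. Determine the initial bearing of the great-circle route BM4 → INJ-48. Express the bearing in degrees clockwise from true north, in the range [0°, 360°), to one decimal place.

238.7°

BM4: φ = -58.78306°, λ = +87.35833°
INJ-48: φ = -8.63722°, λ = -33.77444°
Δλ = -121.1328°
y = sin Δλ · cos φ₂ = -0.846264
x = cos φ₁ sin φ₂ − sin φ₁ cos φ₂ cos Δλ = -0.514983
θ = atan2(y, x) = -121.3221° → 238.6779° (mod 360°)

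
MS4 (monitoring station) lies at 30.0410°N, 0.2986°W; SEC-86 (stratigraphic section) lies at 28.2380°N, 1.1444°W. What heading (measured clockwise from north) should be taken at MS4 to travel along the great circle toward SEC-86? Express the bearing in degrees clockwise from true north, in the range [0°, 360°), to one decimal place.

Δλ = -0.8458°
y = sin Δλ · cos φ₂ = -0.013005
x = cos φ₁ sin φ₂ − sin φ₁ cos φ₂ cos Δλ = -0.031415
θ = atan2(y, x) = -157.5122° → 202.4878° (mod 360°)

202.5°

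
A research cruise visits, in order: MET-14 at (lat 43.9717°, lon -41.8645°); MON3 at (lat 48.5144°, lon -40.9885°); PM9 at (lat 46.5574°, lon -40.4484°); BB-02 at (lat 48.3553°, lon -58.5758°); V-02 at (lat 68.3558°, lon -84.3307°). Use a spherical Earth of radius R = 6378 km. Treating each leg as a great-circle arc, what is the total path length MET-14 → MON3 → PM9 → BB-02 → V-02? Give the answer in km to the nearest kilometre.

MET-14→MON3: c = 0.079985 rad, d = 510.15 km
MON3→PM9: c = 0.034744 rad, d = 221.60 km
PM9→BB-02: c = 0.215691 rad, d = 1375.68 km
BB-02→V-02: c = 0.414440 rad, d = 2643.30 km
Total = 510.15 + 221.60 + 1375.68 + 2643.30 = 4750.72 km

4751 km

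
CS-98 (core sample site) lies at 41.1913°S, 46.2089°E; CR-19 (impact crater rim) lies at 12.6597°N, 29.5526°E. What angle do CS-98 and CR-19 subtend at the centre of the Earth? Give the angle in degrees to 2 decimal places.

56.01°

Δφ = 53.8510°,  Δλ = -16.6563°
a = sin²(Δφ/2) + cos φ₁ cos φ₂ sin²(Δλ/2) = 0.220460
c = 2·arcsin(√a) = 0.977520 rad = 56.0078°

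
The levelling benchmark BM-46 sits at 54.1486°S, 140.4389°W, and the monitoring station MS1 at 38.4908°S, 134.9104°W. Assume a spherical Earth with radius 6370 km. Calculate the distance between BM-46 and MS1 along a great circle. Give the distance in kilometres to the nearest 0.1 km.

1790.4 km

Δφ = 15.6578°,  Δλ = 5.5285°
a = sin²(Δφ/2) + cos φ₁ cos φ₂ sin²(Δλ/2) = 0.019621
c = 2·arcsin(√a) = 0.281073 rad = 16.1043°
d = R·c = 6370 × 0.281073 = 1790.4 km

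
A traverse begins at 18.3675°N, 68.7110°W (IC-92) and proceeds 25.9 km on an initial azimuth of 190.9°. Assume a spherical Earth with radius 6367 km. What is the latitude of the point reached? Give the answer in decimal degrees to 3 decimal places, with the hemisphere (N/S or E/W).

δ = d/R = 25.9/6367 = 0.004068 rad
φ₂ = arcsin(sin φ₁ cos δ + cos φ₁ sin δ cos θ)
   = arcsin(0.31511·0.99999 + 0.94905·0.00407·-0.98196) = 18.13863°
λ₂ = λ₁ + atan2(sin θ sin δ cos φ₁, cos δ − sin φ₁ sin φ₂) = -68.75738°

18.139°N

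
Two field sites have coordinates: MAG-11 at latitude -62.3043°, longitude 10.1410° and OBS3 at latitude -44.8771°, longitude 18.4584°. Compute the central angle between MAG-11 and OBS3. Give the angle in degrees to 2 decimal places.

18.08°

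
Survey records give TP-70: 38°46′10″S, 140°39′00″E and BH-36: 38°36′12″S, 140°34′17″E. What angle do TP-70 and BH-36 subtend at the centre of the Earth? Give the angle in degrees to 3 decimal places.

0.177°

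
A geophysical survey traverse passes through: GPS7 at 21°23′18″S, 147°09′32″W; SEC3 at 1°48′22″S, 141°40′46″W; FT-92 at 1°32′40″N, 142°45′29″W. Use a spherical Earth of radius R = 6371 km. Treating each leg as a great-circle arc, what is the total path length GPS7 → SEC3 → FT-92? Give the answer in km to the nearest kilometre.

2648 km

GPS7: φ = -21.38833°, λ = -147.15889°
SEC3: φ = -1.80611°, λ = -141.67944°
FT-92: φ = +1.54444°, λ = -142.75806°
GPS7→SEC3: c = 0.354245 rad, d = 2256.89 km
SEC3→FT-92: c = 0.061433 rad, d = 391.39 km
Total = 2256.89 + 391.39 = 2648.28 km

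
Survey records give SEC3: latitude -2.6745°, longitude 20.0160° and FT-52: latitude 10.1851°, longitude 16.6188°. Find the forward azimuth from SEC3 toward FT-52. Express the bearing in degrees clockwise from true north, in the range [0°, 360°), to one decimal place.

Δλ = -3.3972°
y = sin Δλ · cos φ₂ = -0.058324
x = cos φ₁ sin φ₂ − sin φ₁ cos φ₂ cos Δλ = 0.222482
θ = atan2(y, x) = -14.6896° → 345.3104° (mod 360°)

345.3°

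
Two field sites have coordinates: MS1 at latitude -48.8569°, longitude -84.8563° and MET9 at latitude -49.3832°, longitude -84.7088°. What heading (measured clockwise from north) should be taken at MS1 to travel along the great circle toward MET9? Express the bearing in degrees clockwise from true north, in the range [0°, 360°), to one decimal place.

169.7°

Δλ = 0.1475°
y = sin Δλ · cos φ₂ = 0.001676
x = cos φ₁ sin φ₂ − sin φ₁ cos φ₂ cos Δλ = -0.009187
θ = atan2(y, x) = 169.6619° → 169.6619° (mod 360°)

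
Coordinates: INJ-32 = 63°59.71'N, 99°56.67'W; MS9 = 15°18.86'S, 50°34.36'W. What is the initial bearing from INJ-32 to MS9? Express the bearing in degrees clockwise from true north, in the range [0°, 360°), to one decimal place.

132.9°

INJ-32: φ = +63.99517°, λ = -99.94450°
MS9: φ = -15.31433°, λ = -50.57267°
Δλ = 49.3718°
y = sin Δλ · cos φ₂ = 0.732002
x = cos φ₁ sin φ₂ − sin φ₁ cos φ₂ cos Δλ = -0.680243
θ = atan2(y, x) = 132.9010° → 132.9010° (mod 360°)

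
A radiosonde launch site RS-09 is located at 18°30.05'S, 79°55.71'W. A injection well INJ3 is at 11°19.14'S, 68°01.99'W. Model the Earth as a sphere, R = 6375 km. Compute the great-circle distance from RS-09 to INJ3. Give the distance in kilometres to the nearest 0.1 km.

RS-09: φ = -18.50083°, λ = -79.92850°
INJ3: φ = -11.31900°, λ = -68.03317°
Δφ = 7.1818°,  Δλ = 11.8953°
a = sin²(Δφ/2) + cos φ₁ cos φ₂ sin²(Δλ/2) = 0.013907
c = 2·arcsin(√a) = 0.236406 rad = 13.5450°
d = R·c = 6375 × 0.236406 = 1507.1 km

1507.1 km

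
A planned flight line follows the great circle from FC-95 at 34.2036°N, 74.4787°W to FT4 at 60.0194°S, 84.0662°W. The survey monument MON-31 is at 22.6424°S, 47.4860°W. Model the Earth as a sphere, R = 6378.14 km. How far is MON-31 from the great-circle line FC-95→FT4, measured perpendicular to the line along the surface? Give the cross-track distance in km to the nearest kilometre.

3212 km

δ₁₃ = central angle FC-95→MON-31 = 1.088584 rad  (haversine)
θ₁₃ = bearing FC-95→MON-31 = 151.783°,  θ₁₂ = bearing FC-95→FT4 = 184.789°
dₓₜ = R·arcsin(sin δ₁₃ · sin(θ₁₃ − θ₁₂)) = 6378.14·arcsin(0.88597·sin(-33.006°)) = -3212.258 km
|dₓₜ| = 3212.258 km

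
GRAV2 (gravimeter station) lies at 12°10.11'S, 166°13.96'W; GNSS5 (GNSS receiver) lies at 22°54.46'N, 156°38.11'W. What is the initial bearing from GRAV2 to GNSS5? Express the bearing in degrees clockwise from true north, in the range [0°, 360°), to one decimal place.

GRAV2: φ = -12.16850°, λ = -166.23267°
GNSS5: φ = +22.90767°, λ = -156.63517°
Δλ = 9.5975°
y = sin Δλ · cos φ₂ = 0.153577
x = cos φ₁ sin φ₂ − sin φ₁ cos φ₂ cos Δλ = 0.571947
θ = atan2(y, x) = 15.0303° → 15.0303° (mod 360°)

15.0°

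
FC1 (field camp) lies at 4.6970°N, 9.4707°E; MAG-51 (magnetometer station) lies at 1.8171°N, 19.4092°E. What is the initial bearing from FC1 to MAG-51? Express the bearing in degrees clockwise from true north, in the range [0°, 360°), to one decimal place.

105.9°

Δλ = 9.9385°
y = sin Δλ · cos φ₂ = 0.172504
x = cos φ₁ sin φ₂ − sin φ₁ cos φ₂ cos Δλ = -0.049014
θ = atan2(y, x) = 105.8617° → 105.8617° (mod 360°)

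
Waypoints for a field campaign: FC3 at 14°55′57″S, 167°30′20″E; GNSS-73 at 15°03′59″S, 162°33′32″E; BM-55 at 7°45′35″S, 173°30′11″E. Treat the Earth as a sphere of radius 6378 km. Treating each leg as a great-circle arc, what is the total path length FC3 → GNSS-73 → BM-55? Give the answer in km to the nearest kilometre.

1976 km

FC3: φ = -14.93250°, λ = +167.50556°
GNSS-73: φ = -15.06639°, λ = +162.55889°
BM-55: φ = -7.75972°, λ = +173.50306°
FC3→GNSS-73: c = 0.083425 rad, d = 532.08 km
GNSS-73→BM-55: c = 0.226411 rad, d = 1444.05 km
Total = 532.08 + 1444.05 = 1976.13 km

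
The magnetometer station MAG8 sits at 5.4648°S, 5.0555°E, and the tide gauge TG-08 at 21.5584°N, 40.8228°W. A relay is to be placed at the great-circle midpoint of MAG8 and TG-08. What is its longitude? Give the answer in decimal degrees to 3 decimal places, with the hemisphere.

17.060°W

Bx = cos φ₂ cos Δλ = 0.647482,  By = cos φ₂ sin Δλ = -0.667644
φₘ = atan2(sin φ₁ + sin φ₂, √((cos φ₁ + Bx)² + By²)) = 8.72667°
λₘ = λ₁ + atan2(By, cos φ₁ + Bx) = -17.05995°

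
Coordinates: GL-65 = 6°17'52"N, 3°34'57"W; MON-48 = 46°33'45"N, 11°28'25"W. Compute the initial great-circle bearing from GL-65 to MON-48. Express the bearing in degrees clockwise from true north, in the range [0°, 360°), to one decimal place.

GL-65: φ = +6.29778°, λ = -3.58250°
MON-48: φ = +46.56250°, λ = -11.47361°
Δλ = -7.8911°
y = sin Δλ · cos φ₂ = -0.094396
x = cos φ₁ sin φ₂ − sin φ₁ cos φ₂ cos Δλ = 0.647034
θ = atan2(y, x) = -8.3003° → 351.6997° (mod 360°)

351.7°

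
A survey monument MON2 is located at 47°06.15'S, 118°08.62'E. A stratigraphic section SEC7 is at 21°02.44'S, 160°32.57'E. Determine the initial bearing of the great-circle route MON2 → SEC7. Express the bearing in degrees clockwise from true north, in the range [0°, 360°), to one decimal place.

67.5°

MON2: φ = -47.10250°, λ = +118.14367°
SEC7: φ = -21.04067°, λ = +160.54283°
Δλ = 42.3992°
y = sin Δλ · cos φ₂ = 0.629334
x = cos φ₁ sin φ₂ − sin φ₁ cos φ₂ cos Δλ = 0.260522
θ = atan2(y, x) = 67.5122° → 67.5122° (mod 360°)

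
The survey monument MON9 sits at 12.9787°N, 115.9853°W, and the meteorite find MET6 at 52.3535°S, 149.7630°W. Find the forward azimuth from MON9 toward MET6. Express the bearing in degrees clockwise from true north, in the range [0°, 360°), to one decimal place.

Δλ = -33.7777°
y = sin Δλ · cos φ₂ = -0.339581
x = cos φ₁ sin φ₂ − sin φ₁ cos φ₂ cos Δλ = -0.885588
θ = atan2(y, x) = -159.0205° → 200.9795° (mod 360°)

201.0°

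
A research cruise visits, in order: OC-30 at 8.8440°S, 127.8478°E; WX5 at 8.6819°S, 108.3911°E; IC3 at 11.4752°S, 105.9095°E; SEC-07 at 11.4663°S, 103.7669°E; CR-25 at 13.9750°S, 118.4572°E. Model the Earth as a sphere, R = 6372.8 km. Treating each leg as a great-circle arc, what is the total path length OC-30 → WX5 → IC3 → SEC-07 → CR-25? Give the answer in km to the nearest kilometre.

OC-30→WX5: c = 0.335594 rad, d = 2138.67 km
WX5→IC3: c = 0.064768 rad, d = 412.75 km
IC3→SEC-07: c = 0.036649 rad, d = 233.56 km
SEC-07→CR-25: c = 0.253849 rad, d = 1617.73 km
Total = 2138.67 + 412.75 + 233.56 + 1617.73 = 4402.71 km

4403 km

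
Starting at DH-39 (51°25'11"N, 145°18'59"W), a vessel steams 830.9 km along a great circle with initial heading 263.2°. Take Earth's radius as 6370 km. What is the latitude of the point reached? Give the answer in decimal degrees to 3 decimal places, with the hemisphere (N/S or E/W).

DH-39: φ = +51.41972°, λ = -145.31639°
δ = d/R = 830.9/6370 = 0.130440 rad
φ₂ = arcsin(sin φ₁ cos δ + cos φ₁ sin δ cos θ)
   = arcsin(0.78174·0.99150 + 0.62361·0.13007·-0.11840) = 49.95061°
λ₂ = λ₁ + atan2(sin θ sin δ cos φ₁, cos δ − sin φ₁ sin φ₂) = -156.89565°

49.951°N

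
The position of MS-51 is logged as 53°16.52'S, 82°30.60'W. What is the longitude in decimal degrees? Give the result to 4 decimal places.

82.5100°W

82° + 30.60′/60 = 82 + 0.51000 = 82.5100°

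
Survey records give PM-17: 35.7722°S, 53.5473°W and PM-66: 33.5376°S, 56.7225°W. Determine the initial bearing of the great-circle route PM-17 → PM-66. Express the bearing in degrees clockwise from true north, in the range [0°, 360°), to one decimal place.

309.6°

Δλ = -3.1752°
y = sin Δλ · cos φ₂ = -0.046168
x = cos φ₁ sin φ₂ − sin φ₁ cos φ₂ cos Δλ = 0.038243
θ = atan2(y, x) = -50.3636° → 309.6364° (mod 360°)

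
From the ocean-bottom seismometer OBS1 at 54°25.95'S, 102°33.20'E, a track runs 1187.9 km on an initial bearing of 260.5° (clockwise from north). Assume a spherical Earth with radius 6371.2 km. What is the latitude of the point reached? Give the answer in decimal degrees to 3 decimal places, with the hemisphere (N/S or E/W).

54.798°S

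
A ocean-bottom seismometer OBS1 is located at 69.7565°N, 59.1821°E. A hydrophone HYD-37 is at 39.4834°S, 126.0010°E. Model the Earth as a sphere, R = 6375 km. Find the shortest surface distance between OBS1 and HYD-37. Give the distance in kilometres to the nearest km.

Δφ = -109.2399°,  Δλ = 66.8189°
a = sin²(Δφ/2) + cos φ₁ cos φ₂ sin²(Δλ/2) = 0.745728
c = 2·arcsin(√a) = 2.084557 rad = 119.4363°
d = R·c = 6375 × 2.084557 = 13289.0 km

13289 km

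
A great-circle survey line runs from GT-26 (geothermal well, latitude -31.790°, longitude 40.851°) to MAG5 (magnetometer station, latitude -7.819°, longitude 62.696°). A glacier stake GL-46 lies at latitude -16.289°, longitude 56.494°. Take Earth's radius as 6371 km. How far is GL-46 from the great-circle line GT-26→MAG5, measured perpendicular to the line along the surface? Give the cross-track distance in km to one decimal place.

δ₁₃ = central angle GT-26→GL-46 = 0.367004 rad  (haversine)
θ₁₃ = bearing GT-26→GL-46 = 46.162°,  θ₁₂ = bearing GT-26→MAG5 = 44.988°
dₓₜ = R·arcsin(sin δ₁₃ · sin(θ₁₃ − θ₁₂)) = 6371·arcsin(0.35882·sin(1.175°)) = 46.868 km
|dₓₜ| = 46.868 km

46.9 km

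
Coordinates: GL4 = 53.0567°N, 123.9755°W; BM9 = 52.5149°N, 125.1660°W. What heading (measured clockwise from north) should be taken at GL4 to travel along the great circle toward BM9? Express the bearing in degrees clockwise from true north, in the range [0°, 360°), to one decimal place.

233.5°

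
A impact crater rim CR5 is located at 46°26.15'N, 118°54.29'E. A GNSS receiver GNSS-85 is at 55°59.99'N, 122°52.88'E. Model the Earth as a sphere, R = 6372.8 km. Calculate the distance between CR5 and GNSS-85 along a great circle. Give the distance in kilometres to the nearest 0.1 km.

1098.8 km

CR5: φ = +46.43583°, λ = +118.90483°
GNSS-85: φ = +55.99983°, λ = +122.88133°
Δφ = 9.5640°,  Δλ = 3.9765°
a = sin²(Δφ/2) + cos φ₁ cos φ₂ sin²(Δλ/2) = 0.007414
c = 2·arcsin(√a) = 0.172418 rad = 9.8788°
d = R·c = 6372.8 × 0.172418 = 1098.8 km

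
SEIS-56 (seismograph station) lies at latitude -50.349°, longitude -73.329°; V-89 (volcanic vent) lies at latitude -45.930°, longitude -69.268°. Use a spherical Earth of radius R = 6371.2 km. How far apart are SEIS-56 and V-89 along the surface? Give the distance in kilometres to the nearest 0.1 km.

576.2 km

Δφ = 4.4190°,  Δλ = 4.0610°
a = sin²(Δφ/2) + cos φ₁ cos φ₂ sin²(Δλ/2) = 0.002044
c = 2·arcsin(√a) = 0.090442 rad = 5.1820°
d = R·c = 6371.2 × 0.090442 = 576.2 km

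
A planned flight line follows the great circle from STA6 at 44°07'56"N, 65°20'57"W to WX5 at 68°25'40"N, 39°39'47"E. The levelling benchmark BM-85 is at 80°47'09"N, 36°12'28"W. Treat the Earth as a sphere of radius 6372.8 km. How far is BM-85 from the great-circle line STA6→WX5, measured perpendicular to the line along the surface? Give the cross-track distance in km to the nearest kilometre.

STA6: φ = +44.13222°, λ = -65.34917°
WX5: φ = +68.42778°, λ = +39.66306°
BM-85: φ = +80.78583°, λ = -36.20778°
δ₁₃ = central angle STA6→BM-85 = 0.663711 rad  (haversine)
θ₁₃ = bearing STA6→BM-85 = 7.272°,  θ₁₂ = bearing STA6→WX5 = 25.826°
dₓₜ = R·arcsin(sin δ₁₃ · sin(θ₁₃ − θ₁₂)) = 6372.8·arcsin(0.61604·sin(-18.554°)) = -1257.356 km
|dₓₜ| = 1257.356 km

1257 km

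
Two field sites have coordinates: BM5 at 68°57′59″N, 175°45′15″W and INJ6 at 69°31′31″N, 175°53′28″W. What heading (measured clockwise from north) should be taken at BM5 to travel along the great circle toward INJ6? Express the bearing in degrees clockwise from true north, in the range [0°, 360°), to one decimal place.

355.1°

BM5: φ = +68.96639°, λ = -175.75417°
INJ6: φ = +69.52528°, λ = -175.89111°
Δλ = -0.1369°
y = sin Δλ · cos φ₂ = -0.000836
x = cos φ₁ sin φ₂ − sin φ₁ cos φ₂ cos Δλ = 0.009755
θ = atan2(y, x) = -4.8985° → 355.1015° (mod 360°)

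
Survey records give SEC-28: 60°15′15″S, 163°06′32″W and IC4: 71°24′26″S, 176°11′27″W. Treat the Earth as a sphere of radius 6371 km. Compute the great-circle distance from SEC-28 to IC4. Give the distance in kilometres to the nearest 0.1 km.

SEC-28: φ = -60.25417°, λ = -163.10889°
IC4: φ = -71.40722°, λ = -176.19083°
Δφ = -11.1531°,  Δλ = -13.0819°
a = sin²(Δφ/2) + cos φ₁ cos φ₂ sin²(Δλ/2) = 0.011496
c = 2·arcsin(√a) = 0.214850 rad = 12.3100°
d = R·c = 6371 × 0.214850 = 1368.8 km

1368.8 km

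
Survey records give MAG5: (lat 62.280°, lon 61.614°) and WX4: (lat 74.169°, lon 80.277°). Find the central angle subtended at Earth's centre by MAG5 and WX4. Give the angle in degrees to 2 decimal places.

Δφ = 11.8890°,  Δλ = 18.6630°
a = sin²(Δφ/2) + cos φ₁ cos φ₂ sin²(Δλ/2) = 0.014062
c = 2·arcsin(√a) = 0.237725 rad = 13.6207°

13.62°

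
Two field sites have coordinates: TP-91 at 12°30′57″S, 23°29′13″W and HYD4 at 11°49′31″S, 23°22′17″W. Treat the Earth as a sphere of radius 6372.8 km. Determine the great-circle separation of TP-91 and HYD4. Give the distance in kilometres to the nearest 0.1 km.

77.8 km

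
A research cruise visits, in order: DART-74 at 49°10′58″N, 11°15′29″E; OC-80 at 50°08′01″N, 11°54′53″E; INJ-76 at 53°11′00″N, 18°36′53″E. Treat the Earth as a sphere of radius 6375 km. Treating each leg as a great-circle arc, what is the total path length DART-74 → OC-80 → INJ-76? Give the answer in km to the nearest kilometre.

DART-74: φ = +49.18278°, λ = +11.25806°
OC-80: φ = +50.13361°, λ = +11.91472°
INJ-76: φ = +53.18333°, λ = +18.61472°
DART-74→OC-80: c = 0.018178 rad, d = 115.88 km
OC-80→INJ-76: c = 0.089914 rad, d = 573.20 km
Total = 115.88 + 573.20 = 689.09 km

689 km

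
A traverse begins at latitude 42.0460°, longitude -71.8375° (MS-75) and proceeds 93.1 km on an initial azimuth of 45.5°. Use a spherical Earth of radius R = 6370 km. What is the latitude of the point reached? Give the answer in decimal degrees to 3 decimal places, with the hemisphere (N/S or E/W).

42.630°N

δ = d/R = 93.1/6370 = 0.014615 rad
φ₂ = arcsin(sin φ₁ cos δ + cos φ₁ sin δ cos θ)
   = arcsin(0.66973·0.99989 + 0.74261·0.01461·0.70091) = 42.63010°
λ₂ = λ₁ + atan2(sin θ sin δ cos φ₁, cos δ − sin φ₁ sin φ₂) = -71.02570°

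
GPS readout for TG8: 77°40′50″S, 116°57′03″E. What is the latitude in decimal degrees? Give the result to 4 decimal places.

77° + 40′/60 + 50″/3600 = 77 + 0.66667 + 0.01389 = 77.6806°

77.6806°S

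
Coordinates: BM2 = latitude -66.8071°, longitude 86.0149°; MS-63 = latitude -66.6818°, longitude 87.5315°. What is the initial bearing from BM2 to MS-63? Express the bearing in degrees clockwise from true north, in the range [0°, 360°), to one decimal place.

Δλ = 1.5166°
y = sin Δλ · cos φ₂ = 0.010476
x = cos φ₁ sin φ₂ − sin φ₁ cos φ₂ cos Δλ = 0.002059
θ = atan2(y, x) = 78.8787° → 78.8787° (mod 360°)

78.9°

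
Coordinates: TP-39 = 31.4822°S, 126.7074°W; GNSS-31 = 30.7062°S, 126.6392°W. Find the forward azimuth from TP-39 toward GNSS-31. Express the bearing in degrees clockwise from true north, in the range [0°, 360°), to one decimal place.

Δλ = 0.0682°
y = sin Δλ · cos φ₂ = 0.001023
x = cos φ₁ sin φ₂ − sin φ₁ cos φ₂ cos Δλ = 0.013543
θ = atan2(y, x) = 4.3216° → 4.3216° (mod 360°)

4.3°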